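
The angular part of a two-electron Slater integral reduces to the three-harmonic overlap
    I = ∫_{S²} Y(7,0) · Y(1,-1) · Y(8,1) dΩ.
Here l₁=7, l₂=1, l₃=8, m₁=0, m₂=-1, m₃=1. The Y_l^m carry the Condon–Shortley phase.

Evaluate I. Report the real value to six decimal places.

-0.183585

Rules hold: Σm=0, L=16 even, 6≤8≤8.
N = 15·3·17 = 765
Δ = 0!·14!·2!/17! = 1/2040
Racah Σ t=0..0: t=0:+1/25401600 = 1/25401600
⇒ 3j(7 1 8; 0 0 0)² = 8/255, sgn +1
Racah Σ t=0..0: t=0:+1/50803200 = 1/50803200
⇒ 3j(7 1 8; 0 -1 1)² = 3/170, sgn -1
4πI² = N·(3j₀)²·(3jₘ)² = 36/85
I = -1·√(0.423529/4π) = -0.18358486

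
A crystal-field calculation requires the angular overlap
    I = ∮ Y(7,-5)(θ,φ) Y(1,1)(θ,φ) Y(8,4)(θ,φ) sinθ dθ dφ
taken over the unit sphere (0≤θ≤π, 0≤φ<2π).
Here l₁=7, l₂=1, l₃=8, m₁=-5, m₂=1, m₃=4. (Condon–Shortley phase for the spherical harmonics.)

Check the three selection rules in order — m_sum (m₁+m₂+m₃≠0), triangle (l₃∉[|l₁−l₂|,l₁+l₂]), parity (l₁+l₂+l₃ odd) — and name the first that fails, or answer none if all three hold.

azimuthal sum: -5 + 1 + 4 = 0  ✓
6 ≤ 8 ≤ 8 (triangle on l)  ✓
L = 7 + 1 + 8 = 16 (even)  ✓

none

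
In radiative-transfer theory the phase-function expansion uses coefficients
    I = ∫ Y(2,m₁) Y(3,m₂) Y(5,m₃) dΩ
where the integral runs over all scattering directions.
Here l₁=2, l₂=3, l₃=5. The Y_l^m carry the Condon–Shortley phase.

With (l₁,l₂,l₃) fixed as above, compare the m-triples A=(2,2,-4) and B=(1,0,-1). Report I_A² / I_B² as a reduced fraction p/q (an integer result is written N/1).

63/40

l's match ⇒ only the (l;m) 3-j factors differ between A and B.
A: triangle coeff Δ(2,3,5) = 1/2310; Σ_t [0,0]: t=0:+1/2880 = 1/2880; (3j)²=3/55 [(2 3 5; 2 2 -4)], sign=-1
B: triangle coeff Δ(2,3,5) = 1/2310; Σ_t [0,0]: t=0:+1/216 = 1/216; (3j)²=8/231 [(2 3 5; 1 0 -1)], sign=+1
I_A²/I_B² = (3/55)/(8/231) = 63/40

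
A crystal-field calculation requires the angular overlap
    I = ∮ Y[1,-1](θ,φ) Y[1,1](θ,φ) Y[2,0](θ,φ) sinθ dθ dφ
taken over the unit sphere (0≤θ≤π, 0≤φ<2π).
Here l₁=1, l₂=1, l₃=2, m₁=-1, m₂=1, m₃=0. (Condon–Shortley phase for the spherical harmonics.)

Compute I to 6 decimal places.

Checks pass: Σm=0; 4 even; l₃=2∈[0,2].
(2·1+1)(2·1+1)(2·2+1) = 45
Δ: 0! 2! 2! / 5! → 1/30
sum: t=0:+1/1 = 1/1
3j²(1 1 2; 0 0 0) = Δ·Π!·Σ² = 2/15  (sign +1)
sum: t=0:+1/4 = 1/4
3j²(1 1 2; -1 1 0) = Δ·Π!·Σ² = 1/30  (sign +1)
combine: 4πI² = 45·2/15·1/30 = 1/5
take √, sign +1: I = 0.12615663

0.126157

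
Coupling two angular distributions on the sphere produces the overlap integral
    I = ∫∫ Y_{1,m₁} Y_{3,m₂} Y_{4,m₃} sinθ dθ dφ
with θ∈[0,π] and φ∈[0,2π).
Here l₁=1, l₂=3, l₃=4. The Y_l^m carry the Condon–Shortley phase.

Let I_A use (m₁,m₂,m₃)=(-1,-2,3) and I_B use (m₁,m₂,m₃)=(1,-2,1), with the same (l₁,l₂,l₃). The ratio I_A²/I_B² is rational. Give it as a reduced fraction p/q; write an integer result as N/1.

7/1

Same 1,3,4: normalisation and zero-m 3j drop out of the ratio.
A: Δ: 0! 2! 6! / 9! → 1/252; sum: t=0:+1/240 = 1/240; 3j²(1 3 4; -1 -2 3) = Δ·Π!·Σ² = 1/12  (sign -1)
B: Δ: 0! 2! 6! / 9! → 1/252; sum: t=0:+1/240 = 1/240; 3j²(1 3 4; 1 -2 1) = Δ·Π!·Σ² = 1/84  (sign -1)
I_A²/I_B² = (1/12)/(1/84) = 7/1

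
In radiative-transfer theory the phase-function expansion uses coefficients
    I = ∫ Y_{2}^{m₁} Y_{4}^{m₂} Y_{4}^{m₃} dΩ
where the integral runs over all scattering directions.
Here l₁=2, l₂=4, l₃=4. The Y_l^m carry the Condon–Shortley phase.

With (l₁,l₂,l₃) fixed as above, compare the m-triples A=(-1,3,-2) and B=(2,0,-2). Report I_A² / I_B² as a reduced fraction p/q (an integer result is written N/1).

35/36

Shared (l₁,l₂,l₃)=(2,4,4): N and (l;000)² cancel in I_A²/I_B².
A: Δ = 2!·2!·6!/11! = 1/13860; Racah Σ t=1..2: t=1:−1/1440 t=2:+1/240 = 1/288; ⇒ 3j(2 4 4; -1 3 -2)² = 5/132, sgn +1
B: Δ = 2!·2!·6!/11! = 1/13860; Racah Σ t=0..0: t=0:+1/192 = 1/192; ⇒ 3j(2 4 4; 2 0 -2)² = 3/77, sgn +1
I_A²/I_B² = (5/132)/(3/77) = 35/36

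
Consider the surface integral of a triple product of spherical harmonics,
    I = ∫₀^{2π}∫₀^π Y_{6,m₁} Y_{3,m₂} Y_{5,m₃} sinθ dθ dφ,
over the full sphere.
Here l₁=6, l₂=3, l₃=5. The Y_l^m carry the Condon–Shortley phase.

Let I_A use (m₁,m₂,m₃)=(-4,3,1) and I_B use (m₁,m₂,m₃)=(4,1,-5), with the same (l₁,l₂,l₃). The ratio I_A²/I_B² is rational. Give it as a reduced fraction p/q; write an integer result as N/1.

Shared (l₁,l₂,l₃)=(6,3,5): N and (l;000)² cancel in I_A²/I_B².
A: Δ = 4!·8!·2!/15! = 1/675675; Racah Σ t=4..4: t=4:+1/69120 = 1/69120; ⇒ 3j(6 3 5; -4 3 1)² = 4/143, sgn +1
B: Δ = 4!·8!·2!/15! = 1/675675; Racah Σ t=2..2: t=2:+1/322560 = 1/322560; ⇒ 3j(6 3 5; 4 1 -5)² = 18/1001, sgn +1
I_A²/I_B² = (4/143)/(18/1001) = 14/9

14/9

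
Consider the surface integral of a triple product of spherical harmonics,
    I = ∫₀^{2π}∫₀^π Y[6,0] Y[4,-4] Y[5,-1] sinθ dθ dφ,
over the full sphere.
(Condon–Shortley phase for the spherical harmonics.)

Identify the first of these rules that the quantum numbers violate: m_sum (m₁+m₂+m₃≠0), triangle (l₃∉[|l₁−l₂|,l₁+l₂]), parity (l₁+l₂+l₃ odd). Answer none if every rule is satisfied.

m₁+m₂+m₃ = 0 − 4 − 1 = -5  ✗
triangle: |6−4|=2 ≤ l₃=5 ≤ 6+4=10
parity: l₁+l₂+l₃ = 15 is odd

m_sum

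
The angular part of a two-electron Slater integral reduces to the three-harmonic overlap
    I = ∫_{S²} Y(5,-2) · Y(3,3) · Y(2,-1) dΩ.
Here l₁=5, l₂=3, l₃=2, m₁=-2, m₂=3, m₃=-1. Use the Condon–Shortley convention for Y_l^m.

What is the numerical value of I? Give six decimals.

m-sum 0 ✓  L=10 even ✓  2≤2≤8 ✓
Π(2lᵢ+1) = 11×7×5 = 385
triangle coeff Δ(5,3,2) = 1/2310
Σ_t [3,3]: t=3:−1/144 = -1/144
(3j)²=10/231 [(5 3 2; 0 0 0)], sign=-1
Σ_t [6,6]: t=6:+1/4320 = 1/4320
(3j)²=1/330 [(5 3 2; -2 3 -1)], sign=-1
⇒ 4πI² = 5/99
I = (+1)√(5/99/(4π)) = 0.06339609

0.063396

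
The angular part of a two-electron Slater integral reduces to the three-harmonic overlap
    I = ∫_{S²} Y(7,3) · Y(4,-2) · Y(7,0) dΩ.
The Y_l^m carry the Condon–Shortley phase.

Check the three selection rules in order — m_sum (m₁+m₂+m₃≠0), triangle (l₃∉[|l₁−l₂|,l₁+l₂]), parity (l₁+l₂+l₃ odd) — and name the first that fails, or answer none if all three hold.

m_sum

m₁+m₂+m₃ = 3 − 2 + 0 = 1  ✗
triangle: |7−4|=3 ≤ l₃=7 ≤ 7+4=11
parity: l₁+l₂+l₃ = 18 is even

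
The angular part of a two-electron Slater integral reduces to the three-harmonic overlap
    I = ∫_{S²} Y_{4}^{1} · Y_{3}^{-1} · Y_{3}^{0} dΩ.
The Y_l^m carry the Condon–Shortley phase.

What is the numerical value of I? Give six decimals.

Checks pass: Σm=0; 10 even; l₃=3∈[1,7].
(2·4+1)(2·3+1)(2·3+1) = 441
Δ: 4! 4! 2! / 11! → 1/34650
sum: t=1:−1/72 t=2:+1/16 t=3:−1/72 = 5/144
3j²(4 3 3; 0 0 0) = Δ·Π!·Σ² = 2/77  (sign -1)
sum: t=0:+1/288 t=1:−1/24 t=2:+1/48 = -5/288
3j²(4 3 3; 1 -1 0) = Δ·Π!·Σ² = 5/462  (sign +1)
combine: 4πI² = 441·2/77·5/462 = 15/121
take √, sign -1: I = -0.09932258

-0.099323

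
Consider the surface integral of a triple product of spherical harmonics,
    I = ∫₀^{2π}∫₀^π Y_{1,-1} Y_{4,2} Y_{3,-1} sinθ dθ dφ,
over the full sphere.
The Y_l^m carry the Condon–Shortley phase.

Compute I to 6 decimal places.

m-sum 0 ✓  L=8 even ✓  3≤3≤5 ✓
Π(2lᵢ+1) = 3×9×7 = 189
triangle coeff Δ(1,4,3) = 1/252
Σ_t [1,1]: t=1:−1/36 = -1/36
(3j)²=4/63 [(1 4 3; 0 0 0)], sign=+1
Σ_t [2,2]: t=2:+1/96 = 1/96
(3j)²=5/84 [(1 4 3; -1 2 -1)], sign=+1
⇒ 4πI² = 5/7
I = (+1)√(5/7/(4π)) = 0.23841361

0.238414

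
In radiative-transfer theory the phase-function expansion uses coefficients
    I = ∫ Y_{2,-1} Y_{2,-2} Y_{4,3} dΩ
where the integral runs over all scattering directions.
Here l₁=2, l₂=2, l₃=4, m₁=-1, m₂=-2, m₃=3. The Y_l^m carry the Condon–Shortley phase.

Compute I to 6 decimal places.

-0.238414

Rules hold: Σm=0, L=8 even, 0≤4≤4.
N = 5·5·9 = 225
Δ = 0!·4!·4!/9! = 1/630
Racah Σ t=0..0: t=0:+1/16 = 1/16
⇒ 3j(2 2 4; 0 0 0)² = 2/35, sgn +1
Racah Σ t=0..0: t=0:+1/144 = 1/144
⇒ 3j(2 2 4; -1 -2 3)² = 1/18, sgn -1
4πI² = N·(3j₀)²·(3jₘ)² = 5/7
I = -1·√(0.714286/4π) = -0.23841361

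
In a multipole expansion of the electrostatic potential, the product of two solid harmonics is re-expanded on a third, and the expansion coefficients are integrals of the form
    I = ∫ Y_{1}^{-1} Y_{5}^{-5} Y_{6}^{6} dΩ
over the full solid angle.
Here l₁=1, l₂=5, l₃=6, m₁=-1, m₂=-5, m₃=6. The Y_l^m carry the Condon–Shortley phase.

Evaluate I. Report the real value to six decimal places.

0.331940

Rules hold: Σm=0, L=12 even, 4≤6≤6.
N = 3·11·13 = 429
Δ = 0!·2!·10!/13! = 1/858
Racah Σ t=0..0: t=0:+1/14400 = 1/14400
⇒ 3j(1 5 6; 0 0 0)² = 6/143, sgn +1
Racah Σ t=0..0: t=0:+1/7257600 = 1/7257600
⇒ 3j(1 5 6; -1 -5 6)² = 1/13, sgn +1
4πI² = N·(3j₀)²·(3jₘ)² = 18/13
I = +1·√(1.38462/4π) = 0.33194004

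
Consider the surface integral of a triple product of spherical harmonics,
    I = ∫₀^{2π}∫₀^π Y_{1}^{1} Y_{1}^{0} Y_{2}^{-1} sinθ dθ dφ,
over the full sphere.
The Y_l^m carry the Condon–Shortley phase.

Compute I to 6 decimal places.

-0.218510

m-sum 0 ✓  L=4 even ✓  0≤2≤2 ✓
Π(2lᵢ+1) = 3×3×5 = 45
triangle coeff Δ(1,1,2) = 1/30
Σ_t [0,0]: t=0:+1/1 = 1/1
(3j)²=2/15 [(1 1 2; 0 0 0)], sign=+1
Σ_t [0,0]: t=0:+1/2 = 1/2
(3j)²=1/10 [(1 1 2; 1 0 -1)], sign=-1
⇒ 4πI² = 3/5
I = (-1)√(3/5/(4π)) = -0.21850969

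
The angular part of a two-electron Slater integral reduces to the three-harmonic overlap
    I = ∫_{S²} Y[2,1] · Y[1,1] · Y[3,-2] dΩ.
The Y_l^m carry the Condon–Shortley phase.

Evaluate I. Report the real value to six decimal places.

0.261169

Rules hold: Σm=0, L=6 even, 1≤3≤3.
N = 5·3·7 = 105
Δ = 0!·4!·2!/7! = 1/105
Racah Σ t=0..0: t=0:+1/4 = 1/4
⇒ 3j(2 1 3; 0 0 0)² = 3/35, sgn -1
Racah Σ t=0..0: t=0:+1/12 = 1/12
⇒ 3j(2 1 3; 1 1 -2)² = 2/21, sgn -1
4πI² = N·(3j₀)²·(3jₘ)² = 6/7
I = +1·√(0.857143/4π) = 0.26116903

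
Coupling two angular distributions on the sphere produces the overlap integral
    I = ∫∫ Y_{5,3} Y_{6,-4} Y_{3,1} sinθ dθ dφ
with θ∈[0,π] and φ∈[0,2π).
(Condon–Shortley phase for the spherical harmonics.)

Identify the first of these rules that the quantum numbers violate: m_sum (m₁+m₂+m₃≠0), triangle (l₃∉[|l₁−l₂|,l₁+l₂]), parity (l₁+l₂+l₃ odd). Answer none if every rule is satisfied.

Σmᵢ = 0  ✓
l₃∈[|l₁−l₂|,l₁+l₂]=[1,11], have l₃=3  ✓
Σlᵢ = 14 ⇒ even  ✓

none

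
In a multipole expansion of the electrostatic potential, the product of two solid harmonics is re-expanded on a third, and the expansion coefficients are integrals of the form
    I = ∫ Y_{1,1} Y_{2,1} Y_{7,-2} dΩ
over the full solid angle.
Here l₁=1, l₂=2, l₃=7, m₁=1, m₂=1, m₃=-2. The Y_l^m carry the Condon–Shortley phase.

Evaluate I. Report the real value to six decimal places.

triangle: need 1≤l₃≤3, have 7; I=0

0.000000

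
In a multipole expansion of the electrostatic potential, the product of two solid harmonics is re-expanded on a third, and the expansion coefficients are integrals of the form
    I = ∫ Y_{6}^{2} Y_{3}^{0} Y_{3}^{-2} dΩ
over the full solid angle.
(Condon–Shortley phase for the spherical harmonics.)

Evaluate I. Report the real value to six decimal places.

0.177420

Rules hold: Σm=0, L=12 even, 3≤3≤9.
N = 13·7·7 = 637
Δ = 6!·6!·0!/13! = 1/12012
Racah Σ t=3..3: t=3:−1/1296 = -1/1296
⇒ 3j(6 3 3; 0 0 0)² = 100/3003, sgn +1
Racah Σ t=3..3: t=3:−1/4320 = -1/4320
⇒ 3j(6 3 3; 2 0 -2)² = 8/429, sgn +1
4πI² = N·(3j₀)²·(3jₘ)² = 5600/14157
I = +1·√(0.395564/4π) = 0.17742036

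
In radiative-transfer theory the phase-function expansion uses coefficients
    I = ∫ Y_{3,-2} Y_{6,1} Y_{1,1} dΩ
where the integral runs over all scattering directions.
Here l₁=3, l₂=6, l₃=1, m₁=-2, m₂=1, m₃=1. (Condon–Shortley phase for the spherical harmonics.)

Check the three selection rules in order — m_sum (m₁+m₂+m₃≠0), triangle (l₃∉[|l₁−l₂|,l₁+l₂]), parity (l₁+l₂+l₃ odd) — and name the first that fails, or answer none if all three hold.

triangle

m₁+m₂+m₃ = -2 + 1 + 1 = 0  ✓
triangle: |3−6|=3 ≤ l₃=1 ≤ 3+6=9  ✗
parity: l₁+l₂+l₃ = 10 is even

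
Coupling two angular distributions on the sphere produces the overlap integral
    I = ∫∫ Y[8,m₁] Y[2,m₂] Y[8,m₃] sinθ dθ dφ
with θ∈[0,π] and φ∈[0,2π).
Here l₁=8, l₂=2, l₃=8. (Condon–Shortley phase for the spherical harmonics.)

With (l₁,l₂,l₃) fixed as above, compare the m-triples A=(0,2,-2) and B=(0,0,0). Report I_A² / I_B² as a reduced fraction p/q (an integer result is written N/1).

Shared (l₁,l₂,l₃)=(8,2,8): N and (l;000)² cancel in I_A²/I_B².
A: Δ = 2!·14!·2!/19! = 1/348840; Racah Σ t=2..2: t=2:+1/116121600 = 1/116121600; ⇒ 3j(8 2 8; 0 2 -2)² = 7/323, sgn +1
B: Δ = 2!·14!·2!/19! = 1/348840; Racah Σ t=0..2: t=0:+1/116121600 t=1:−1/25401600 t=2:+1/116121600 = -1/45158400; ⇒ 3j(8 2 8; 0 0 0)² = 24/1615, sgn -1
I_A²/I_B² = (7/323)/(24/1615) = 35/24

35/24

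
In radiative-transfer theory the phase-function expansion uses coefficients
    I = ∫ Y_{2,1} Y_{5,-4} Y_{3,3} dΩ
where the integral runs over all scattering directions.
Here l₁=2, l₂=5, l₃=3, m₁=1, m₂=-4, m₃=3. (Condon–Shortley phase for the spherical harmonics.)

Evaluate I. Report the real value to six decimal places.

0.219610

Rules hold: Σm=0, L=10 even, 3≤3≤7.
N = 5·11·7 = 385
Δ = 4!·0!·6!/11! = 1/2310
Racah Σ t=2..2: t=2:+1/144 = 1/144
⇒ 3j(2 5 3; 0 0 0)² = 10/231, sgn -1
Racah Σ t=1..1: t=1:−1/4320 = -1/4320
⇒ 3j(2 5 3; 1 -4 3)² = 2/55, sgn -1
4πI² = N·(3j₀)²·(3jₘ)² = 20/33
I = +1·√(0.606061/4π) = 0.21961050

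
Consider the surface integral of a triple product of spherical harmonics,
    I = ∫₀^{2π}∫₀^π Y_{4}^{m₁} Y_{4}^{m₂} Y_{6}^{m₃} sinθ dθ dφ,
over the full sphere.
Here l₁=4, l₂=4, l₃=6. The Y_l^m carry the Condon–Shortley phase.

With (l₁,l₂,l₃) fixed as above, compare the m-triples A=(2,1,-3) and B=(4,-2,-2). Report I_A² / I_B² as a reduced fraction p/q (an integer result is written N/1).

l's match ⇒ only the (l;m) 3-j factors differ between A and B.
A: triangle coeff Δ(4,4,6) = 1/1261260; Σ_t [0,2]: t=0:+1/11520 t=1:−1/5760 t=2:+1/51840 = -7/103680; (3j)²=7/858 [(4 4 6; 2 1 -3)], sign=+1
B: triangle coeff Δ(4,4,6) = 1/1261260; Σ_t [0,0]: t=0:+1/69120 = 1/69120; (3j)²=4/429 [(4 4 6; 4 -2 -2)], sign=+1
I_A²/I_B² = (7/858)/(4/429) = 7/8

7/8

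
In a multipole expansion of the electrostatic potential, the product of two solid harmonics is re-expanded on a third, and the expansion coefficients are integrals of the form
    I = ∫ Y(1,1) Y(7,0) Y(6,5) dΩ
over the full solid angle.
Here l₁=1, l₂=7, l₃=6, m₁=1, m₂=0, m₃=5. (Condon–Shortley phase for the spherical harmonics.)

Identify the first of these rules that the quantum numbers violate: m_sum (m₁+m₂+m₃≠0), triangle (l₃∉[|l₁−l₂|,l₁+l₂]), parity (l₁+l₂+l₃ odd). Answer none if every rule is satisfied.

azimuthal sum: 1 + 0 + 5 = 6  ✗
6 ≤ 6 ≤ 8 (triangle on l)
L = 1 + 7 + 6 = 14 (even)

m_sum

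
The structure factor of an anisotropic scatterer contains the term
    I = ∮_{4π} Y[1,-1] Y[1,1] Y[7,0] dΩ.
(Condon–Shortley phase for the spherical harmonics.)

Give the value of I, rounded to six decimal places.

l₃=7 ∉ [0,2] — triangle fails ⇒ I = 0

0.000000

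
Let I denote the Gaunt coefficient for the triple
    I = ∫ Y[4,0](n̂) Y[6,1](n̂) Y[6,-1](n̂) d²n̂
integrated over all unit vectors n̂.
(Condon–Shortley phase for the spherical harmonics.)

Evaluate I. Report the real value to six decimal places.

-0.096546

Checks pass: Σm=0; 16 even; l₃=6∈[2,10].
(2·4+1)(2·6+1)(2·6+1) = 1521
Δ: 4! 4! 8! / 17! → 1/15315300
sum: t=0:+1/829440 t=1:−1/25920 t=2:+1/9216 t=3:−1/25920 t=4:+1/829440 = 7/207360
3j²(4 6 6; 0 0 0) = Δ·Π!·Σ² = 28/2431  (sign +1)
sum: t=0:+1/2903040 t=1:−1/51840 t=2:+1/11520 t=3:−1/20736 t=4:+1/414720 = 1/45360
3j²(4 6 6; 0 1 -1) = Δ·Π!·Σ² = 1024/153153  (sign -1)
combine: 4πI² = 1521·28/2431·1024/153153 = 4096/34969
take √, sign -1: I = -0.09654581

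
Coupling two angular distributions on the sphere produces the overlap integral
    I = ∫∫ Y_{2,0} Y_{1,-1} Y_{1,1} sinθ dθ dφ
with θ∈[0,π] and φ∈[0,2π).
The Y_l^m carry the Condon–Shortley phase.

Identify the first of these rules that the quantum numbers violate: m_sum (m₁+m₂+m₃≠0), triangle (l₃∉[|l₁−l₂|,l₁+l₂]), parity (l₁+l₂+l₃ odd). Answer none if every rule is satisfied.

m₁+m₂+m₃ = 0 − 1 + 1 = 0  ✓
triangle: |2−1|=1 ≤ l₃=1 ≤ 2+1=3  ✓
parity: l₁+l₂+l₃ = 4 is even  ✓

none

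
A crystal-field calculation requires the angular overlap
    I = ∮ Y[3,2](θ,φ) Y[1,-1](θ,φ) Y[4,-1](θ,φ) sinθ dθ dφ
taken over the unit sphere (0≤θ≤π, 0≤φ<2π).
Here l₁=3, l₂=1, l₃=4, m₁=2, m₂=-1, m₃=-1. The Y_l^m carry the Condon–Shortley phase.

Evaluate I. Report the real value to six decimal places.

m-sum 0 ✓  L=8 even ✓  2≤4≤4 ✓
Π(2lᵢ+1) = 7×3×9 = 189
triangle coeff Δ(3,1,4) = 1/252
Σ_t [0,0]: t=0:+1/36 = 1/36
(3j)²=4/63 [(3 1 4; 0 0 0)], sign=+1
Σ_t [0,0]: t=0:+1/240 = 1/240
(3j)²=1/84 [(3 1 4; 2 -1 -1)], sign=-1
⇒ 4πI² = 1/7
I = (-1)√(1/7/(4π)) = -0.10662181

-0.106622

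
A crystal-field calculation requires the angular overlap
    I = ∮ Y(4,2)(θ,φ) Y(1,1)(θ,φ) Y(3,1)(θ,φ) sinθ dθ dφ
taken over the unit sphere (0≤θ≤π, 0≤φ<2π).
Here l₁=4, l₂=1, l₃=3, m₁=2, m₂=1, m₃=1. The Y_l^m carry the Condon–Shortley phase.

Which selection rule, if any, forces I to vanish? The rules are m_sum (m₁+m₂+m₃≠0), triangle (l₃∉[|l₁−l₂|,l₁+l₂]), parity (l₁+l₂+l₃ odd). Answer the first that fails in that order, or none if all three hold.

m_sum

m₁+m₂+m₃ = 2 + 1 + 1 = 4  ✗
triangle: |4−1|=3 ≤ l₃=3 ≤ 4+1=5
parity: l₁+l₂+l₃ = 8 is even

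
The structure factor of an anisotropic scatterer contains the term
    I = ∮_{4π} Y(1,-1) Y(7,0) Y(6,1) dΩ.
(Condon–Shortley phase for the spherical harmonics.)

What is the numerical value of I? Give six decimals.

0.160342

Checks pass: Σm=0; 14 even; l₃=6∈[6,8].
(2·1+1)(2·7+1)(2·6+1) = 585
Δ: 2! 0! 12! / 15! → 1/1365
sum: t=1:−1/518400 = -1/518400
3j²(1 7 6; 0 0 0) = Δ·Π!·Σ² = 7/195  (sign -1)
sum: t=2:+1/1209600 = 1/1209600
3j²(1 7 6; -1 0 1) = Δ·Π!·Σ² = 1/65  (sign -1)
combine: 4πI² = 585·7/195·1/65 = 21/65
take √, sign +1: I = 0.16034227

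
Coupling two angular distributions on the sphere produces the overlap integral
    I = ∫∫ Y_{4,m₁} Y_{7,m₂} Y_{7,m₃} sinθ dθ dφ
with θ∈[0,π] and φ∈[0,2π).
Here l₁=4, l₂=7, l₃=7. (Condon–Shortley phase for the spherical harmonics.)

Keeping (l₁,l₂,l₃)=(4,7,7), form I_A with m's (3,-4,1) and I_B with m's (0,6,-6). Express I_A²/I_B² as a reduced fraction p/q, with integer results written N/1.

21875/5577

Shared (l₁,l₂,l₃)=(4,7,7): N and (l;000)² cancel in I_A²/I_B².
A: Δ = 4!·4!·10!/19! = 1/58198140; Racah Σ t=0..1: t=0:+1/4354560 t=1:−1/11612160 = 1/6967296; ⇒ 3j(4 7 7; 3 -4 1)² = 625/50388, sgn +1
B: Δ = 4!·4!·10!/19! = 1/58198140; Racah Σ t=3..4: t=3:−1/130636800 t=4:+1/209018880 = -1/348364800; ⇒ 3j(4 7 7; 0 6 -6)² = 143/45220, sgn +1
I_A²/I_B² = (625/50388)/(143/45220) = 21875/5577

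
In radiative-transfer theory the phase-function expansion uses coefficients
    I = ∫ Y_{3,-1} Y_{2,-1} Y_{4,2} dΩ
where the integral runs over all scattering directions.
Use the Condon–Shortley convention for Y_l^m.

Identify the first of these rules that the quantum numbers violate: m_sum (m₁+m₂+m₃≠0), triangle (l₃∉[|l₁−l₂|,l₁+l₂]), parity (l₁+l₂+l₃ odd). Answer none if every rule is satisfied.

m₁+m₂+m₃ = -1 − 1 + 2 = 0  ✓
triangle: |3−2|=1 ≤ l₃=4 ≤ 3+2=5  ✓
parity: l₁+l₂+l₃ = 9 is odd  ✗

parity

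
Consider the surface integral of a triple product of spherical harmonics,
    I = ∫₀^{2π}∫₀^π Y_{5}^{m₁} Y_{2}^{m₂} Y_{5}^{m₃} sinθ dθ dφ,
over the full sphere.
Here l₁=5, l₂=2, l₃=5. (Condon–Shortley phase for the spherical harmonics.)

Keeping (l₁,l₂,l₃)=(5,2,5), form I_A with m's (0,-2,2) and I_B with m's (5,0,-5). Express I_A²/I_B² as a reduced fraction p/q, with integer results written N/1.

28/45

Shared (l₁,l₂,l₃)=(5,2,5): N and (l;000)² cancel in I_A²/I_B².
A: Δ = 2!·8!·2!/13! = 1/38610; Racah Σ t=0..0: t=0:+1/2880 = 1/2880; ⇒ 3j(5 2 5; 0 -2 2)² = 14/429, sgn -1
B: Δ = 2!·8!·2!/13! = 1/38610; Racah Σ t=0..0: t=0:+1/161280 = 1/161280; ⇒ 3j(5 2 5; 5 0 -5)² = 15/286, sgn +1
I_A²/I_B² = (14/429)/(15/286) = 28/45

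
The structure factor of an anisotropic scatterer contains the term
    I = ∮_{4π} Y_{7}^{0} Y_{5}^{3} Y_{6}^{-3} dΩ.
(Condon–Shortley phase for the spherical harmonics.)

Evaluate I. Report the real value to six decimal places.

0.061731

Checks pass: Σm=0; 18 even; l₃=6∈[2,12].
(2·7+1)(2·5+1)(2·6+1) = 2145
Δ: 6! 8! 4! / 19! → 1/174594420
sum: t=1:−1/4147200 t=2:+1/207360 t=3:−1/82944 t=4:+1/207360 t=5:−1/4147200 = -1/345600
3j²(7 5 6; 0 0 0) = Δ·Π!·Σ² = 420/46189  (sign -1)
sum: t=4:+1/829440 t=5:−1/1036800 t=6:+1/14515200 = 1/3225600
3j²(7 5 6; 0 3 -3) = Δ·Π!·Σ² = 567/230945  (sign -1)
combine: 4πI² = 2145·420/46189·567/230945 = 714420/14919047
take √, sign +1: I = 0.06173072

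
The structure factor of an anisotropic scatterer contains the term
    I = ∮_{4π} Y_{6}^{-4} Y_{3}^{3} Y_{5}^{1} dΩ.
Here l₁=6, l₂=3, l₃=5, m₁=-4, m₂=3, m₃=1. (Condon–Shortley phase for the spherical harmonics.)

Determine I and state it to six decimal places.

-0.190675

Rules hold: Σm=0, L=14 even, 3≤5≤9.
N = 13·7·11 = 1001
Δ = 4!·8!·2!/15! = 1/675675
Racah Σ t=1..3: t=1:−1/8640 t=2:+1/2304 t=3:−1/8640 = 7/34560
⇒ 3j(6 3 5; 0 0 0)² = 7/429, sgn -1
Racah Σ t=4..4: t=4:+1/69120 = 1/69120
⇒ 3j(6 3 5; -4 3 1)² = 4/143, sgn +1
4πI² = N·(3j₀)²·(3jₘ)² = 196/429
I = -1·√(0.456876/4π) = -0.19067531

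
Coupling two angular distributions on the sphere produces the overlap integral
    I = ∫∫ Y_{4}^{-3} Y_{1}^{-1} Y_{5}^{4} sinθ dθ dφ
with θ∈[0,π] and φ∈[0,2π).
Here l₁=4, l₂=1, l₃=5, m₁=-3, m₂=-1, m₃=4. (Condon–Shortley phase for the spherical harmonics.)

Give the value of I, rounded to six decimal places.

m-sum 0 ✓  L=10 even ✓  3≤5≤5 ✓
Π(2lᵢ+1) = 9×3×11 = 297
triangle coeff Δ(4,1,5) = 1/495
Σ_t [0,0]: t=0:+1/576 = 1/576
(3j)²=5/99 [(4 1 5; 0 0 0)], sign=-1
Σ_t [0,0]: t=0:+1/10080 = 1/10080
(3j)²=4/55 [(4 1 5; -3 -1 4)], sign=-1
⇒ 4πI² = 12/11
I = (+1)√(12/11/(4π)) = 0.29463840

0.294638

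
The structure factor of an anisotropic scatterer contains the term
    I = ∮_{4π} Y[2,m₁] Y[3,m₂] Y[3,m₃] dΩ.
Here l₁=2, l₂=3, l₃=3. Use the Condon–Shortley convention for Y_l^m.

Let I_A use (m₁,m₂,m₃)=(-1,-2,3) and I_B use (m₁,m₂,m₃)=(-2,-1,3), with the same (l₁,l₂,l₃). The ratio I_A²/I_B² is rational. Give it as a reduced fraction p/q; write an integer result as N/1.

Shared (l₁,l₂,l₃)=(2,3,3): N and (l;000)² cancel in I_A²/I_B².
A: Δ = 2!·2!·4!/9! = 1/3780; Racah Σ t=1..1: t=1:−1/48 = -1/48; ⇒ 3j(2 3 3; -1 -2 3)² = 5/84, sgn -1
B: Δ = 2!·2!·4!/9! = 1/3780; Racah Σ t=2..2: t=2:+1/96 = 1/96; ⇒ 3j(2 3 3; -2 -1 3)² = 1/42, sgn +1
I_A²/I_B² = (5/84)/(1/42) = 5/2

5/2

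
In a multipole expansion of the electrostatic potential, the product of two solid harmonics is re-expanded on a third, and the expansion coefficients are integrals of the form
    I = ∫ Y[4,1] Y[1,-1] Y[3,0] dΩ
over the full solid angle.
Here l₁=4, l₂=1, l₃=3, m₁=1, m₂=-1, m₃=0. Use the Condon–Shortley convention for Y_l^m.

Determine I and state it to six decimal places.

Checks pass: Σm=0; 8 even; l₃=3∈[3,5].
(2·4+1)(2·1+1)(2·3+1) = 189
Δ: 2! 6! 0! / 9! → 1/252
sum: t=1:−1/36 = -1/36
3j²(4 1 3; 0 0 0) = Δ·Π!·Σ² = 4/63  (sign +1)
sum: t=0:+1/72 = 1/72
3j²(4 1 3; 1 -1 0) = Δ·Π!·Σ² = 5/126  (sign -1)
combine: 4πI² = 189·4/63·5/126 = 10/21
take √, sign -1: I = -0.19466390

-0.194664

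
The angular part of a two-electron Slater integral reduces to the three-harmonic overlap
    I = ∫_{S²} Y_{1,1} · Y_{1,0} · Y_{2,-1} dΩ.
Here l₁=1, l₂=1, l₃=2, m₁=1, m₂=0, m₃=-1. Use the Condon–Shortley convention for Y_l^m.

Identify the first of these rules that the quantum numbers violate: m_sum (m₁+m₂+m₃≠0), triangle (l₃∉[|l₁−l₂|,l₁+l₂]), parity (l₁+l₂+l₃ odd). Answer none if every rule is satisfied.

azimuthal sum: 1 + 0 − 1 = 0  ✓
0 ≤ 2 ≤ 2 (triangle on l)  ✓
L = 1 + 1 + 2 = 4 (even)  ✓

none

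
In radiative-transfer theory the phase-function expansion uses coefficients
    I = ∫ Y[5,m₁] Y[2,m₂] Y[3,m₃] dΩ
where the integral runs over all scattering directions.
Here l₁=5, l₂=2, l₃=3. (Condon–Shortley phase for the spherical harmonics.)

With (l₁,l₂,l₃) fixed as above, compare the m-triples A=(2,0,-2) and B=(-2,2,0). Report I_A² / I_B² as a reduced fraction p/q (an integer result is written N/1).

l's match ⇒ only the (l;m) 3-j factors differ between A and B.
A: triangle coeff Δ(5,2,3) = 1/2310; Σ_t [2,2]: t=2:+1/480 = 1/480; (3j)²=3/110 [(5 2 3; 2 0 -2)], sign=-1
B: triangle coeff Δ(5,2,3) = 1/2310; Σ_t [4,4]: t=4:+1/864 = 1/864; (3j)²=1/66 [(5 2 3; -2 2 0)], sign=-1
I_A²/I_B² = (3/110)/(1/66) = 9/5

9/5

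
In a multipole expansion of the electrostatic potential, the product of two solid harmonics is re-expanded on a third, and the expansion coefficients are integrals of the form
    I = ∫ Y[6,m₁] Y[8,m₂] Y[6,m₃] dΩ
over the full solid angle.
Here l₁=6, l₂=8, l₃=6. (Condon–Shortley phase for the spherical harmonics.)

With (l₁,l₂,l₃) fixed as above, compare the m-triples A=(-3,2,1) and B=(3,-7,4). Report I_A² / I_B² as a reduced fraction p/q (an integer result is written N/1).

l's match ⇒ only the (l;m) 3-j factors differ between A and B.
A: triangle coeff Δ(6,8,6) = 1/1309458150; Σ_t [5,8]: t=5:−1/12441600 t=6:+1/4976640 t=7:−1/14515200 t=8:+1/348364800 = 19/348364800; (3j)²=19/2431 [(6 8 6; -3 2 1)], sign=-1
B: triangle coeff Δ(6,8,6) = 1/1309458150; Σ_t [0,1]: t=0:+1/1219276800 t=1:−1/812851200 = -1/2438553600; (3j)²=6/2261 [(6 8 6; 3 -7 4)], sign=-1
I_A²/I_B² = (19/2431)/(6/2261) = 2527/858

2527/858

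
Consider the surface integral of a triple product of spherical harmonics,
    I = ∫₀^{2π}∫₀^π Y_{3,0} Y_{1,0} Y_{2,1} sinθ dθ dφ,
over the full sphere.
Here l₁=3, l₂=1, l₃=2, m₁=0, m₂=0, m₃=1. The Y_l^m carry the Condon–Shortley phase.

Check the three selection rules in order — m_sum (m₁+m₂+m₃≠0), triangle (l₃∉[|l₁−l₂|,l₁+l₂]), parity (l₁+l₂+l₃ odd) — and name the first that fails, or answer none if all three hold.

m_sum

m₁+m₂+m₃ = 0 + 0 + 1 = 1  ✗
triangle: |3−1|=2 ≤ l₃=2 ≤ 3+1=4
parity: l₁+l₂+l₃ = 6 is even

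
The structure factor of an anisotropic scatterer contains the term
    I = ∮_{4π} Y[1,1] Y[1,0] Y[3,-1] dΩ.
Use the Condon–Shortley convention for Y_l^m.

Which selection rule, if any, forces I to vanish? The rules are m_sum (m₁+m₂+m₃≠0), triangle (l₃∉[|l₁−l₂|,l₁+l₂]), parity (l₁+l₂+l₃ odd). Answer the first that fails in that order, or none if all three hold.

m₁+m₂+m₃ = 1 + 0 − 1 = 0  ✓
triangle: |1−1|=0 ≤ l₃=3 ≤ 1+1=2  ✗
parity: l₁+l₂+l₃ = 5 is odd

triangle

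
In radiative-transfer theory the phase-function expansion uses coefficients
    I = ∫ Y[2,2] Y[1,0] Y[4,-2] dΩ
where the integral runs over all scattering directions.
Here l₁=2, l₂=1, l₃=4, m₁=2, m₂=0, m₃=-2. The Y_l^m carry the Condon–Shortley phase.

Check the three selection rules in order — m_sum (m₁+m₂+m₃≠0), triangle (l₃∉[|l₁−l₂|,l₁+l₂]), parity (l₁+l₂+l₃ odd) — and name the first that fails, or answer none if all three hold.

m₁+m₂+m₃ = 2 + 0 − 2 = 0  ✓
triangle: |2−1|=1 ≤ l₃=4 ≤ 2+1=3  ✗
parity: l₁+l₂+l₃ = 7 is odd

triangle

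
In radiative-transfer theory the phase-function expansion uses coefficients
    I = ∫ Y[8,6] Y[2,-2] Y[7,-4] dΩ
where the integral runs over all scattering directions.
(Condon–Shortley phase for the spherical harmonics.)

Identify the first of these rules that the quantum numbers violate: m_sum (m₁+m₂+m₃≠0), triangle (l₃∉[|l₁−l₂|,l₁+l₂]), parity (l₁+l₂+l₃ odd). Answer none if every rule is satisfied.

parity

Σmᵢ = 0  ✓
l₃∈[|l₁−l₂|,l₁+l₂]=[6,10], have l₃=7  ✓
Σlᵢ = 17 ⇒ odd  ✗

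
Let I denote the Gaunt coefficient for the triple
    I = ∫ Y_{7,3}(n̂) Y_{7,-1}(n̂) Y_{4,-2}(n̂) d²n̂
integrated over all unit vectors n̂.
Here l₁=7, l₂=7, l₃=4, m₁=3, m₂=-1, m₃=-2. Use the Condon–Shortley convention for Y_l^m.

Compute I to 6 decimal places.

0.058708

m-sum 0 ✓  L=18 even ✓  0≤4≤14 ✓
Π(2lᵢ+1) = 15×15×9 = 2025
triangle coeff Δ(7,7,4) = 1/58198140
Σ_t [3,7]: t=3:−1/17418240 t=4:+1/622080 t=5:−1/230400 t=6:+1/622080 t=7:−1/17418240 = -1/806400
(3j)²=2268/230945 [(7 7 4; 0 0 0)], sign=-1
Σ_t [2,4]: t=2:+1/7741440 t=3:−1/1088640 t=4:+1/1658880 = -13/69672960
(3j)²=325/149226 [(7 7 4; 3 -1 -2)], sign=-1
⇒ 4πI² = 546750/12623809
I = (+1)√(546750/12623809/(4π)) = 0.05870759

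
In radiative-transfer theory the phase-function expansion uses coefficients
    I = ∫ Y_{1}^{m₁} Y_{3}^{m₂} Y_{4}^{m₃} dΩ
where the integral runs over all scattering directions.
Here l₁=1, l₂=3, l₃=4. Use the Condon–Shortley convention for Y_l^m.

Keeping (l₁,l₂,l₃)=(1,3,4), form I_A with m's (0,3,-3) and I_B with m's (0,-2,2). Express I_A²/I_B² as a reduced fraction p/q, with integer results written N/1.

Same 1,3,4: normalisation and zero-m 3j drop out of the ratio.
A: Δ: 0! 2! 6! / 9! → 1/252; sum: t=0:+1/720 = 1/720; 3j²(1 3 4; 0 3 -3) = Δ·Π!·Σ² = 1/36  (sign -1)
B: Δ: 0! 2! 6! / 9! → 1/252; sum: t=0:+1/120 = 1/120; 3j²(1 3 4; 0 -2 2) = Δ·Π!·Σ² = 1/21  (sign +1)
I_A²/I_B² = (1/36)/(1/21) = 7/12

7/12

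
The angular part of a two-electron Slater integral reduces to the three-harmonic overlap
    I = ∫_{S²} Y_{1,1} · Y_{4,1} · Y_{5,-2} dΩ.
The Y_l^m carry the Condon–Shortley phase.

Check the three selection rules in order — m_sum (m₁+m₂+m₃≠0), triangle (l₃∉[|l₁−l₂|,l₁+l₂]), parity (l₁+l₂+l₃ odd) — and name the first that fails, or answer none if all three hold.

azimuthal sum: 1 + 1 − 2 = 0  ✓
3 ≤ 5 ≤ 5 (triangle on l)  ✓
L = 1 + 4 + 5 = 10 (even)  ✓

none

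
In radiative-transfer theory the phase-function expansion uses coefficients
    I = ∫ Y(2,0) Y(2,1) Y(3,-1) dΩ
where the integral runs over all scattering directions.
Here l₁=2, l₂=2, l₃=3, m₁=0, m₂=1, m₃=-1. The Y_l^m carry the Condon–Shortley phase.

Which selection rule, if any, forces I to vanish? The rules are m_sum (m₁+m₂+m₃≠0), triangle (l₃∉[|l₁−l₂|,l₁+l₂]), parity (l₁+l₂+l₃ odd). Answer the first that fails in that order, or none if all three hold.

parity

m₁+m₂+m₃ = 0 + 1 − 1 = 0  ✓
triangle: |2−2|=0 ≤ l₃=3 ≤ 2+2=4  ✓
parity: l₁+l₂+l₃ = 7 is odd  ✗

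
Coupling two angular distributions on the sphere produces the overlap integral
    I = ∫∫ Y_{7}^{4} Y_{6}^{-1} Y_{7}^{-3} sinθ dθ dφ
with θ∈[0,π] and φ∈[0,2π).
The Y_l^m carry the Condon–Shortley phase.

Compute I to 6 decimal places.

Checks pass: Σm=0; 20 even; l₃=7∈[1,13].
(2·7+1)(2·6+1)(2·7+1) = 2925
Δ: 6! 8! 6! / 21! → 1/2444321880
sum: t=0:+1/2612736000 t=1:−1/20736000 t=2:+1/1658880 t=3:−1/746496 t=4:+1/1658880 t=5:−1/20736000 t=6:+1/2612736000 = -1/4354560
3j²(7 6 7; 0 0 0) = Δ·Π!·Σ² = 1000/138567  (sign +1)
sum: t=0:+1/62208000 t=1:−1/8294400 t=2:+1/8709120 t=3:−1/69672960 = -1/248832000
3j²(7 6 7; 4 -1 -3) = Δ·Π!·Σ² = 7/83980  (sign -1)
combine: 4πI² = 2925·1000/138567·7/83980 = 26250/14919047
take √, sign -1: I = -0.01183285

-0.011833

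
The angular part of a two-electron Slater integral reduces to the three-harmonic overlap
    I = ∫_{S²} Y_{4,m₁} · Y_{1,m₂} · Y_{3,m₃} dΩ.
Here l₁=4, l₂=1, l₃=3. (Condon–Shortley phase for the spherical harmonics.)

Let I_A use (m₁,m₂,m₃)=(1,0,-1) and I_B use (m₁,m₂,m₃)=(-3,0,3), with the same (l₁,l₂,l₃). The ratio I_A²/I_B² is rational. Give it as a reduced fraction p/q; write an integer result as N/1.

l's match ⇒ only the (l;m) 3-j factors differ between A and B.
A: triangle coeff Δ(4,1,3) = 1/252; Σ_t [1,1]: t=1:−1/48 = -1/48; (3j)²=5/84 [(4 1 3; 1 0 -1)], sign=-1
B: triangle coeff Δ(4,1,3) = 1/252; Σ_t [1,1]: t=1:−1/720 = -1/720; (3j)²=1/36 [(4 1 3; -3 0 3)], sign=-1
I_A²/I_B² = (5/84)/(1/36) = 15/7

15/7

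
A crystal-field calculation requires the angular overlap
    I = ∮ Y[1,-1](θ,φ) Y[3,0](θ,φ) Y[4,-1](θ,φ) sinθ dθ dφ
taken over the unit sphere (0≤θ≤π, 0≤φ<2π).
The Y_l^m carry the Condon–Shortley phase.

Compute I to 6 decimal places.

m-sum = -1 + 0 − 1 = -2 ≠ 0 ⇒ I = 0

0.000000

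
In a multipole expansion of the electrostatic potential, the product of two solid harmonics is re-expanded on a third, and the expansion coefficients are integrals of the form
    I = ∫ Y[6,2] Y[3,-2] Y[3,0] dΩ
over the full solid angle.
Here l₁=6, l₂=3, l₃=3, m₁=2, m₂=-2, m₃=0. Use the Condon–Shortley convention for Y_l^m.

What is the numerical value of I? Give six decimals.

Rules hold: Σm=0, L=12 even, 3≤3≤9.
N = 13·7·7 = 637
Δ = 6!·6!·0!/13! = 1/12012
Racah Σ t=3..3: t=3:−1/1296 = -1/1296
⇒ 3j(6 3 3; 0 0 0)² = 100/3003, sgn +1
Racah Σ t=1..1: t=1:−1/4320 = -1/4320
⇒ 3j(6 3 3; 2 -2 0)² = 8/429, sgn +1
4πI² = N·(3j₀)²·(3jₘ)² = 5600/14157
I = +1·√(0.395564/4π) = 0.17742036

0.177420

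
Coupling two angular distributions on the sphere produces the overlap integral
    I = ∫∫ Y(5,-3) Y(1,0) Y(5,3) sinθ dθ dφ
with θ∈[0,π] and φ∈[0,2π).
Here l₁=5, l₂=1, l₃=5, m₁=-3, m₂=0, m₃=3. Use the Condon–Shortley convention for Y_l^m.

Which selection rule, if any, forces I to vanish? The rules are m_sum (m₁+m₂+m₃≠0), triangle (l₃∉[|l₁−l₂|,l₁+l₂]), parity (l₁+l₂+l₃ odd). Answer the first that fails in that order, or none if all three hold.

azimuthal sum: -3 + 0 + 3 = 0  ✓
4 ≤ 5 ≤ 6 (triangle on l)  ✓
L = 5 + 1 + 5 = 11 (odd)  ✗

parity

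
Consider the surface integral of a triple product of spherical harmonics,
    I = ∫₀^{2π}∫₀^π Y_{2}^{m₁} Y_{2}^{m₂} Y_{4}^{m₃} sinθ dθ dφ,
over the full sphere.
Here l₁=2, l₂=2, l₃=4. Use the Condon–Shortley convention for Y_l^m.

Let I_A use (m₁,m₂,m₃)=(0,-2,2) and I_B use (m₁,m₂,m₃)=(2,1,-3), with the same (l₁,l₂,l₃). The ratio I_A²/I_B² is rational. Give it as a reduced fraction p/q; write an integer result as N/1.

Shared (l₁,l₂,l₃)=(2,2,4): N and (l;000)² cancel in I_A²/I_B².
A: Δ = 0!·4!·4!/9! = 1/630; Racah Σ t=0..0: t=0:+1/96 = 1/96; ⇒ 3j(2 2 4; 0 -2 2)² = 1/42, sgn +1
B: Δ = 0!·4!·4!/9! = 1/630; Racah Σ t=0..0: t=0:+1/144 = 1/144; ⇒ 3j(2 2 4; 2 1 -3)² = 1/18, sgn -1
I_A²/I_B² = (1/42)/(1/18) = 3/7

3/7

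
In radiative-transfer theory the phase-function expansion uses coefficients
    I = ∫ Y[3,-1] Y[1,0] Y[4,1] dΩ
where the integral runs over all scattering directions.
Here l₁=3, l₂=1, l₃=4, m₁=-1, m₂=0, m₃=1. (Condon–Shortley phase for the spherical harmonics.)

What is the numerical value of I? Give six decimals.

-0.238414

Checks pass: Σm=0; 8 even; l₃=4∈[2,4].
(2·3+1)(2·1+1)(2·4+1) = 189
Δ: 0! 6! 2! / 9! → 1/252
sum: t=0:+1/36 = 1/36
3j²(3 1 4; 0 0 0) = Δ·Π!·Σ² = 4/63  (sign +1)
sum: t=0:+1/48 = 1/48
3j²(3 1 4; -1 0 1) = Δ·Π!·Σ² = 5/84  (sign -1)
combine: 4πI² = 189·4/63·5/84 = 5/7
take √, sign -1: I = -0.23841361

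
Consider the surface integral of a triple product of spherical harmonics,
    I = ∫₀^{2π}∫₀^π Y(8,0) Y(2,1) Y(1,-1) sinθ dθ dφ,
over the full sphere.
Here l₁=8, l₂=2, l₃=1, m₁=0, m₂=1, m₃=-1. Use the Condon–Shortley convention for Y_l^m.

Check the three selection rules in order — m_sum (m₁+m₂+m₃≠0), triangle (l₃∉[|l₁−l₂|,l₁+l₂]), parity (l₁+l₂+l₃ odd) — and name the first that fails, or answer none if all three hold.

triangle

azimuthal sum: 0 + 1 − 1 = 0  ✓
6 ≤ 1 ≤ 10 (triangle on l)  ✗
L = 8 + 2 + 1 = 11 (odd)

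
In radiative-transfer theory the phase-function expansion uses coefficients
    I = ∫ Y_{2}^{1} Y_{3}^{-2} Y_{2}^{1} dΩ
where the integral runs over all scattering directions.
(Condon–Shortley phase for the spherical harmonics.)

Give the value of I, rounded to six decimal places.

0.000000

l₁+l₂+l₃=7 is odd: 3j(l;000)=0 ⇒ I=0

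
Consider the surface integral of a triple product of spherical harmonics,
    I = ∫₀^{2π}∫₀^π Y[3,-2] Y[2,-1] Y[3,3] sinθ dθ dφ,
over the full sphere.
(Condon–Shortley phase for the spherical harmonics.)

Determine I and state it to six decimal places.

Checks pass: Σm=0; 8 even; l₃=3∈[1,5].
(2·3+1)(2·2+1)(2·3+1) = 245
Δ: 2! 4! 2! / 9! → 1/3780
sum: t=0:+1/24 t=1:−1/4 t=2:+1/24 = -1/6
3j²(3 2 3; 0 0 0) = Δ·Π!·Σ² = 4/105  (sign +1)
sum: t=1:−1/48 = -1/48
3j²(3 2 3; -2 -1 3) = Δ·Π!·Σ² = 5/84  (sign -1)
combine: 4πI² = 245·4/105·5/84 = 5/9
take √, sign -1: I = -0.21026104

-0.210261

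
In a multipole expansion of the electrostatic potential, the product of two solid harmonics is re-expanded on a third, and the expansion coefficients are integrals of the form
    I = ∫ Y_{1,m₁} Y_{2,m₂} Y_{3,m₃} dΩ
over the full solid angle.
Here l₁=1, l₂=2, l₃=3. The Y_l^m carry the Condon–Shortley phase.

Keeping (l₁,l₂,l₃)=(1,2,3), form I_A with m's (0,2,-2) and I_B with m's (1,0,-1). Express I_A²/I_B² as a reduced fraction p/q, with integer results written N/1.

5/6

l's match ⇒ only the (l;m) 3-j factors differ between A and B.
A: triangle coeff Δ(1,2,3) = 1/105; Σ_t [0,0]: t=0:+1/24 = 1/24; (3j)²=1/21 [(1 2 3; 0 2 -2)], sign=-1
B: triangle coeff Δ(1,2,3) = 1/105; Σ_t [0,0]: t=0:+1/8 = 1/8; (3j)²=2/35 [(1 2 3; 1 0 -1)], sign=+1
I_A²/I_B² = (1/21)/(2/35) = 5/6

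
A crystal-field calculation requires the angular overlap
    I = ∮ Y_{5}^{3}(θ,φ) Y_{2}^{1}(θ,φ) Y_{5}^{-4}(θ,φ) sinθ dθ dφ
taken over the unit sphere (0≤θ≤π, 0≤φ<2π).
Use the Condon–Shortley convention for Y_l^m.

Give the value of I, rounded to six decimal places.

0.196098

Checks pass: Σm=0; 12 even; l₃=5∈[3,7].
(2·5+1)(2·2+1)(2·5+1) = 605
Δ: 2! 8! 2! / 13! → 1/38610
sum: t=0:+1/2880 t=1:−1/576 t=2:+1/2880 = -1/960
3j²(5 2 5; 0 0 0) = Δ·Π!·Σ² = 10/429  (sign +1)
sum: t=1:−1/10080 t=2:+1/80640 = -1/11520
3j²(5 2 5; 3 1 -4) = Δ·Π!·Σ² = 49/1430  (sign +1)
combine: 4πI² = 605·10/429·49/1430 = 245/507
take √, sign +1: I = 0.19609844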